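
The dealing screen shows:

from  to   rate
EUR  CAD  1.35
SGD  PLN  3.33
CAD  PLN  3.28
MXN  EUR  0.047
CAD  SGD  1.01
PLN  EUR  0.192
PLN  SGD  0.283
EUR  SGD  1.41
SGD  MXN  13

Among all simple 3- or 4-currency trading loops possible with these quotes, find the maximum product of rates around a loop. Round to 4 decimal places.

SGD→PLN→EUR→SGD: 3.33 × 0.192 × 1.41 = 0.90150
SGD→PLN→EUR→CAD→SGD: 3.33 × 0.192 × 1.35 × 1.01 = 0.87177
SGD→MXN→EUR→SGD: 13 × 0.047 × 1.41 = 0.86151
CAD→PLN→EUR→CAD: 3.28 × 0.192 × 1.35 = 0.85018
SGD→MXN→EUR→CAD→SGD: 13 × 0.047 × 1.35 × 1.01 = 0.83310
Maximum is SGD→PLN→EUR→SGD at 0.9015; no arbitrage — every cycle loses value.

0.9015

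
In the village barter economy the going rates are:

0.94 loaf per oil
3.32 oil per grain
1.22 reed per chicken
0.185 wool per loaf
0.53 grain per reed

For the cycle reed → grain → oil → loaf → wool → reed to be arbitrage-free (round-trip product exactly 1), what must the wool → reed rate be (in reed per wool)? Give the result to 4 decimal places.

Known legs of the cycle: 0.53 × 3.32 × 0.94 × 0.185 = 0.30599444
For no arbitrage the full-cycle product must be 1, so the missing rate is 1 / 0.30599444 ≈ 3.268033.

3.2680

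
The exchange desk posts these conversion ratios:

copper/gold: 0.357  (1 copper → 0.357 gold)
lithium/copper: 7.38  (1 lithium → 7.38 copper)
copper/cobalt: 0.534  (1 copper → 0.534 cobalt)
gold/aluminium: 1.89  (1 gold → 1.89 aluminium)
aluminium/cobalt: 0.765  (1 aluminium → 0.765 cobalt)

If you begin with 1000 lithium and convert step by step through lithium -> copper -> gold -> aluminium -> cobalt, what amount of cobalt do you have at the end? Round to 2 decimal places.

1000 lithium × 7.38 = 7380 copper
7380 copper × 0.357 = 2634.66 gold
2634.66 gold × 1.89 = 4979.5074 aluminium
4979.5074 aluminium × 0.765 = 3809.323161 cobalt

3809.32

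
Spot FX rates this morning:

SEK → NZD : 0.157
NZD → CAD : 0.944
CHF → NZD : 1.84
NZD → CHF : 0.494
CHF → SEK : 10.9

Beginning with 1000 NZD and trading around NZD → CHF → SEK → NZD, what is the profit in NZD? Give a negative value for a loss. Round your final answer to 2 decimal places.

-154.62

1000 NZD × 0.494 = 494 CHF
494 CHF × 10.9 = 5384.6 SEK
5384.6 SEK × 0.157 = 845.3822 NZD
Net change: 845.3822 − 1000 = -154.6178 NZD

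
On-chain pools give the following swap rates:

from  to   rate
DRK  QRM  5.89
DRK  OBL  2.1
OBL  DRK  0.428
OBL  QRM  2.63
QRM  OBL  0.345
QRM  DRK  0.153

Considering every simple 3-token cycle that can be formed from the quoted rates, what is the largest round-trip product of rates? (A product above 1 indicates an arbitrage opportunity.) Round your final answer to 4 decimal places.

0.8697

QRM→OBL→DRK→QRM: 0.345 × 0.428 × 5.89 = 0.86972
QRM→DRK→OBL→QRM: 0.153 × 2.1 × 2.63 = 0.84502
Maximum is QRM→OBL→DRK→QRM at 0.8697; no arbitrage — every cycle loses value.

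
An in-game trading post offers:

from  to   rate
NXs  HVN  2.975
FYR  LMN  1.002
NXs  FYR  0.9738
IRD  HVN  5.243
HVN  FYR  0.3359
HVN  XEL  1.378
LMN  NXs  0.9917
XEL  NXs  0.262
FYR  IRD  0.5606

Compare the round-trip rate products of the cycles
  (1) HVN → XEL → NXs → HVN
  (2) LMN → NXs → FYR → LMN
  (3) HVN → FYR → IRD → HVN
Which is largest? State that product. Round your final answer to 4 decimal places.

(1) 1.378 × 0.262 × 2.975 = 1.07408
(2) 0.9917 × 0.9738 × 1.002 = 0.96765
(3) 0.3359 × 0.5606 × 5.243 = 0.98729
Highest is cycle (1) at 1.0741 (>1, arbitrage).

1.0741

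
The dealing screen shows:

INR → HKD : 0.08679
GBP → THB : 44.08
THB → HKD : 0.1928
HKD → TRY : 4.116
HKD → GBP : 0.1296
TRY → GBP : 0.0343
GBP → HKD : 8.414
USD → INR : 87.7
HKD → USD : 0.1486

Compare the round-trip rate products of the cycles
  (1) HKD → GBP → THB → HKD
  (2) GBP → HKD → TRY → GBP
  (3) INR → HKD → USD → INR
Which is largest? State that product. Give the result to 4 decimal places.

(1) 0.1296 × 44.08 × 0.1928 = 1.10142
(2) 8.414 × 4.116 × 0.0343 = 1.18788
(3) 0.08679 × 0.1486 × 87.7 = 1.13107
Highest is cycle (2) at 1.1879 (>1, arbitrage).

1.1879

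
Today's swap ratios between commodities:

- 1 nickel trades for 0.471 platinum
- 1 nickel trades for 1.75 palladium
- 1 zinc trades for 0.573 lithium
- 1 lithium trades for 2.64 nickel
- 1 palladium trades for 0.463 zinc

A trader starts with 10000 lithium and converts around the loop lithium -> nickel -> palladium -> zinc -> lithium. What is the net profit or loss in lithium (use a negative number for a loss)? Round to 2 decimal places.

10000 lithium × 2.64 = 26400 nickel
26400 nickel × 1.75 = 46200 palladium
46200 palladium × 0.463 = 21390.6 zinc
21390.6 zinc × 0.573 = 12256.8138 lithium
Net change: 12256.8138 − 10000 = 2256.8138 lithium

2256.81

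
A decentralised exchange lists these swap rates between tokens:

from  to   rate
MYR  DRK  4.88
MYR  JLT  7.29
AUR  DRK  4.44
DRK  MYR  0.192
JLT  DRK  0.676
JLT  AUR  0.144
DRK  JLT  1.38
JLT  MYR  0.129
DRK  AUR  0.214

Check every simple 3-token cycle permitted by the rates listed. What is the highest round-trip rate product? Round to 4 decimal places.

DRK→MYR→JLT→DRK: 0.192 × 7.29 × 0.676 = 0.94618
AUR→DRK→JLT→AUR: 4.44 × 1.38 × 0.144 = 0.88232
DRK→JLT→MYR→DRK: 1.38 × 0.129 × 4.88 = 0.86874
Maximum is DRK→MYR→JLT→DRK at 0.9462; no arbitrage — every cycle loses value.

0.9462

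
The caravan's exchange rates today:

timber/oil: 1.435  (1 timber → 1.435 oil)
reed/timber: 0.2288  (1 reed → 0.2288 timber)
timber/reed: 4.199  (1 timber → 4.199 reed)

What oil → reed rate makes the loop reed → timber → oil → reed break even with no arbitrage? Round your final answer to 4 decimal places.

3.0457

Known legs of the cycle: 0.2288 × 1.435 = 0.328328
For no arbitrage the full-cycle product must be 1, so the missing rate is 1 / 0.328328 ≈ 3.045735.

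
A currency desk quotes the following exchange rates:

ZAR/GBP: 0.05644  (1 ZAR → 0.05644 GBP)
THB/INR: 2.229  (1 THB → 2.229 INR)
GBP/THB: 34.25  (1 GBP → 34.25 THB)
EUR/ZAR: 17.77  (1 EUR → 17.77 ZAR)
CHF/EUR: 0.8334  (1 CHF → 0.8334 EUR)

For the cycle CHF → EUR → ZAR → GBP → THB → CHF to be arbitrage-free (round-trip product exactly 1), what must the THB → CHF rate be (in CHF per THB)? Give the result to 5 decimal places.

0.03493

Known legs of the cycle: 0.8334 × 17.77 × 0.05644 × 34.25 = 28.62783496026
For no arbitrage the full-cycle product must be 1, so the missing rate is 1 / 28.62783496026 ≈ 0.0349310.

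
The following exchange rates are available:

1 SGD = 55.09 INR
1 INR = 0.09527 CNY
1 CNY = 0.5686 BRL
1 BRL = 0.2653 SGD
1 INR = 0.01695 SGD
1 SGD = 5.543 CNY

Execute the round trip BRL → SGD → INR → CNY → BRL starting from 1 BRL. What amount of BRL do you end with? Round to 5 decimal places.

0.79172

1 BRL × 0.2653 = 0.2653 SGD
0.2653 SGD × 55.09 = 14.615377 INR
14.615377 INR × 0.09527 = 1.39240696679 CNY
1.39240696679 CNY × 0.5686 = 0.791722601316794 BRL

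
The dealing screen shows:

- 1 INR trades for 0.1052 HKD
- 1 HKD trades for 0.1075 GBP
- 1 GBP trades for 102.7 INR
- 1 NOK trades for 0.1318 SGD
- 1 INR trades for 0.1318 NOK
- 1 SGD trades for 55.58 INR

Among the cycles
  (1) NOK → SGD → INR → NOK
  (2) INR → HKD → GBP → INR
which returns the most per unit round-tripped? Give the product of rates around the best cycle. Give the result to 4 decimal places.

1.1614

(1) 0.1318 × 55.58 × 0.1318 = 0.96549
(2) 0.1052 × 0.1075 × 102.7 = 1.16143
Highest is cycle (2) at 1.1614 (>1, arbitrage).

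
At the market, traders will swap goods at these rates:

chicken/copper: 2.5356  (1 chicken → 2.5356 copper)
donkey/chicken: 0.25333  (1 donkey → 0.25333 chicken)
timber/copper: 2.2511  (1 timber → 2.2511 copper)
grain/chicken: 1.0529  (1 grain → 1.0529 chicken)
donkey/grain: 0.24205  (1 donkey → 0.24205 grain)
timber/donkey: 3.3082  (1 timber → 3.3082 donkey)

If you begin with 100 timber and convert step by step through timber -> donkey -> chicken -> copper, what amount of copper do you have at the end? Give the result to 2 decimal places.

100 timber × 3.3082 = 330.82 donkey
330.82 donkey × 0.25333 = 83.8066306 chicken
83.8066306 chicken × 2.5356 = 212.50009254936 copper

212.50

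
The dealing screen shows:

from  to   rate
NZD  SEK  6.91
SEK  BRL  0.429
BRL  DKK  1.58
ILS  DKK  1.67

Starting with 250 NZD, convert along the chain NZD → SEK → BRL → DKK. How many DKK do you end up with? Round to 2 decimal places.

1170.93

250 NZD × 6.91 = 1727.5 SEK
1727.5 SEK × 0.429 = 741.0975 BRL
741.0975 BRL × 1.58 = 1170.93405 DKK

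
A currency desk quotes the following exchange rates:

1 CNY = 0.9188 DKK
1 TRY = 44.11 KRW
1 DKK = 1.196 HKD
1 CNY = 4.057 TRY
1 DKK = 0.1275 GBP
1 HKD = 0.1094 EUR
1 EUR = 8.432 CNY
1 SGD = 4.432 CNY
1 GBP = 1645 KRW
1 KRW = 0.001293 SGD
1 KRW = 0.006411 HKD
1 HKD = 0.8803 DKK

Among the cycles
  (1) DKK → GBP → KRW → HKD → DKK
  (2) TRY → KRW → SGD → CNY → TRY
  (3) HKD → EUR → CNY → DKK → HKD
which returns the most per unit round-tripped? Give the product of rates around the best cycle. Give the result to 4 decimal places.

1.1837

(1) 0.1275 × 1645 × 0.006411 × 0.8803 = 1.18368
(2) 44.11 × 0.001293 × 4.432 × 4.057 = 1.02551
(3) 0.1094 × 8.432 × 0.9188 × 1.196 = 1.01368
Highest is cycle (1) at 1.1837 (>1, arbitrage).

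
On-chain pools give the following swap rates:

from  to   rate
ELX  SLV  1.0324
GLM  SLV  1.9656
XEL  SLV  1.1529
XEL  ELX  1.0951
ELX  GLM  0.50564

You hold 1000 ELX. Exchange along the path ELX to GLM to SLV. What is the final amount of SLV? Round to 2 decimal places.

1000 ELX × 0.50564 = 505.64 GLM
505.64 GLM × 1.9656 = 993.885984 SLV

993.89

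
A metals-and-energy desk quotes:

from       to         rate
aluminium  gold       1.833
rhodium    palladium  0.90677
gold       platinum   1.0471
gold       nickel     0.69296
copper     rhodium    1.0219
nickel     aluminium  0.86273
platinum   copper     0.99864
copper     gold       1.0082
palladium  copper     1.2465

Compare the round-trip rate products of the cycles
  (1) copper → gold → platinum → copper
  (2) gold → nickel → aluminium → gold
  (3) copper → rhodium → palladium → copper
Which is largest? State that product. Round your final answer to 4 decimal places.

1.1550

(1) 1.0082 × 1.0471 × 0.99864 = 1.05425
(2) 0.69296 × 0.86273 × 1.833 = 1.09584
(3) 1.0219 × 0.90677 × 1.2465 = 1.15504
Highest is cycle (3) at 1.1550 (>1, arbitrage).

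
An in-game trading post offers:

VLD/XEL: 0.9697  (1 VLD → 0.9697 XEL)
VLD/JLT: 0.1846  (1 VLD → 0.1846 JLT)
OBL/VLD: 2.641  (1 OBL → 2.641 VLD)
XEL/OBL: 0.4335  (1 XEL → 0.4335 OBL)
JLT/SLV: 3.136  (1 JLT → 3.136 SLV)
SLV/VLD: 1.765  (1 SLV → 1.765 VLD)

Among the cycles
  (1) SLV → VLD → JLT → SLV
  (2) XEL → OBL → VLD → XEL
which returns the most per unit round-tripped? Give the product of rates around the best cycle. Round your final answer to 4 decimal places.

(1) 1.765 × 0.1846 × 3.136 = 1.02177
(2) 0.4335 × 2.641 × 0.9697 = 1.11018
Highest is cycle (2) at 1.1102 (>1, arbitrage).

1.1102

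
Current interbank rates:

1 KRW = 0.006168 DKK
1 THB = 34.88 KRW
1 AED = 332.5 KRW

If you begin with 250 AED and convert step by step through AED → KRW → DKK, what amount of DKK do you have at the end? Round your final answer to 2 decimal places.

250 AED × 332.5 = 83125 KRW
83125 KRW × 0.006168 = 512.715 DKK

512.72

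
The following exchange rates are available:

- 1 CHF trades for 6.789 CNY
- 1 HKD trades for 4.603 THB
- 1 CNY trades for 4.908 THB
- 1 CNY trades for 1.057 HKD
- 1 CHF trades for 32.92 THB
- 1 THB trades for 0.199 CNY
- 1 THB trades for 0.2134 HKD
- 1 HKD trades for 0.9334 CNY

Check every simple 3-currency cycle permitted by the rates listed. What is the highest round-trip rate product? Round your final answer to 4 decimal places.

CNY→THB→HKD→CNY: 4.908 × 0.2134 × 0.9334 = 0.97761
CNY→HKD→THB→CNY: 1.057 × 4.603 × 0.199 = 0.96821
Maximum is CNY→THB→HKD→CNY at 0.9776; no arbitrage — every cycle loses value.

0.9776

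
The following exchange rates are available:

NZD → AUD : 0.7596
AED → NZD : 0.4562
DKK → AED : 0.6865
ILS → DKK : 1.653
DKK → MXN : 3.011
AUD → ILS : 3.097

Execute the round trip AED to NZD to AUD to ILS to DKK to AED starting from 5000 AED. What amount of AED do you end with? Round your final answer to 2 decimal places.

5000 AED × 0.4562 = 2281 NZD
2281 NZD × 0.7596 = 1732.6476 AUD
1732.6476 AUD × 3.097 = 5366.0096172 ILS
5366.0096172 ILS × 1.653 = 8870.0138972316 DKK
8870.0138972316 DKK × 0.6865 = 6089.2645404494934 AED

6089.26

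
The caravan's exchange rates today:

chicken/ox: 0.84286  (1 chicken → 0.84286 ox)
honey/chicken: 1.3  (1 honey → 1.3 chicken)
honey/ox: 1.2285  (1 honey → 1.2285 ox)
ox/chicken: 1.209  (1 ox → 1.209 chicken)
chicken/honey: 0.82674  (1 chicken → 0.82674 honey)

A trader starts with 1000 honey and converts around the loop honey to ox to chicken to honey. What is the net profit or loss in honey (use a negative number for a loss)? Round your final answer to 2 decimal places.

227.92

1000 honey × 1.2285 = 1228.5 ox
1228.5 ox × 1.209 = 1485.2565 chicken
1485.2565 chicken × 0.82674 = 1227.92095881 honey
Net change: 1227.92095881 − 1000 = 227.92095881 honey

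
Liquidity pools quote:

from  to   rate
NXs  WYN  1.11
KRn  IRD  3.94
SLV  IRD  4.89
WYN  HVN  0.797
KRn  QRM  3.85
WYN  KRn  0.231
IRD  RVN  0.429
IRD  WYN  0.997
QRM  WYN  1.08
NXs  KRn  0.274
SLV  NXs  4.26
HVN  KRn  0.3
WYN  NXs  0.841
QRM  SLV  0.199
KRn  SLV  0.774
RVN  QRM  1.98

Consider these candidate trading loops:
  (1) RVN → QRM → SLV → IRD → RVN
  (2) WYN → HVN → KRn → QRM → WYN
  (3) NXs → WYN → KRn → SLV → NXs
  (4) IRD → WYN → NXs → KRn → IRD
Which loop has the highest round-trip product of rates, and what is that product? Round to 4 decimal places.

0.9942

(1) 1.98 × 0.199 × 4.89 × 0.429 = 0.82658
(2) 0.797 × 0.3 × 3.85 × 1.08 = 0.99418
(3) 1.11 × 0.231 × 0.774 × 4.26 = 0.84545
(4) 0.997 × 0.841 × 0.274 × 3.94 = 0.90519
Highest is cycle (2) at 0.9942 (≤1, no arbitrage).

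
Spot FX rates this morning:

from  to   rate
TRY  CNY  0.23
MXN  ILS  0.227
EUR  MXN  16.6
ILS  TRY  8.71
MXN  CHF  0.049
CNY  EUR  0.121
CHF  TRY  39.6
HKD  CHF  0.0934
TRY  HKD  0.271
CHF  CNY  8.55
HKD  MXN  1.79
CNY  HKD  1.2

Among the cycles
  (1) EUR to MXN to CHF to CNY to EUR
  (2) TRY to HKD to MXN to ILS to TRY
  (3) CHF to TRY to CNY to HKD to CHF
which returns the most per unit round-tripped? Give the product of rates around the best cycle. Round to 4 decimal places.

(1) 16.6 × 0.049 × 8.55 × 0.121 = 0.84150
(2) 0.271 × 1.79 × 0.227 × 8.71 = 0.95911
(3) 39.6 × 0.23 × 1.2 × 0.0934 = 1.02082
Highest is cycle (3) at 1.0208 (>1, arbitrage).

1.0208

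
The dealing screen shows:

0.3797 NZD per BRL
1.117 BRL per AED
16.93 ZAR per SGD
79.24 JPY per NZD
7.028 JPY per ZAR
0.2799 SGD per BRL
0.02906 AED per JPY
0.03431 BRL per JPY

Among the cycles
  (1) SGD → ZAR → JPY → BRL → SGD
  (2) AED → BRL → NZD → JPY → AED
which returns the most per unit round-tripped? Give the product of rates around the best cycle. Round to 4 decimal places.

(1) 16.93 × 7.028 × 0.03431 × 0.2799 = 1.14265
(2) 1.117 × 0.3797 × 79.24 × 0.02906 = 0.97664
Highest is cycle (1) at 1.1426 (>1, arbitrage).

1.1426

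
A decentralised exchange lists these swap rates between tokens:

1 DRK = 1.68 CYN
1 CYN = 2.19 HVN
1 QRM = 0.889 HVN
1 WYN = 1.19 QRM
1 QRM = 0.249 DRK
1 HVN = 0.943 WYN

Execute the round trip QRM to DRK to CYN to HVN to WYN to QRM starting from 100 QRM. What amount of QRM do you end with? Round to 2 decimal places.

100 QRM × 0.249 = 24.9 DRK
24.9 DRK × 1.68 = 41.832 CYN
41.832 CYN × 2.19 = 91.61208 HVN
91.61208 HVN × 0.943 = 86.39019144 WYN
86.39019144 WYN × 1.19 = 102.8043278136 QRM

102.80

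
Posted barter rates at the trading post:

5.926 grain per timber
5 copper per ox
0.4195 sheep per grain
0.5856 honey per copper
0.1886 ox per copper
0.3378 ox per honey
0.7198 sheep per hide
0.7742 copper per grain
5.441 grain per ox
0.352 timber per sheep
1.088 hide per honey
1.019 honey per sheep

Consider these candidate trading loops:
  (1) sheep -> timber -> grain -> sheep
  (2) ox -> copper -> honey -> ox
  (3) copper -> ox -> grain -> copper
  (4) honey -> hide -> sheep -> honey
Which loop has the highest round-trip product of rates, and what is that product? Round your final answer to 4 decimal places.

(1) 0.352 × 5.926 × 0.4195 = 0.87506
(2) 5 × 0.5856 × 0.3378 = 0.98908
(3) 0.1886 × 5.441 × 0.7742 = 0.79446
(4) 1.088 × 0.7198 × 1.019 = 0.79802
Highest is cycle (2) at 0.9891 (≤1, no arbitrage).

0.9891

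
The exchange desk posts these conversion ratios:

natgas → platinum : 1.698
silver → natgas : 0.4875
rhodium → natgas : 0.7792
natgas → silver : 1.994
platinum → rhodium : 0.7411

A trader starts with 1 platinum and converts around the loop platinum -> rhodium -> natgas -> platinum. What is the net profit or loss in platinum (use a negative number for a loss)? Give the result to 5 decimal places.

-0.01946

1 platinum × 0.7411 = 0.7411 rhodium
0.7411 rhodium × 0.7792 = 0.57746512 natgas
0.57746512 natgas × 1.698 = 0.98053577376 platinum
Net change: 0.98053577376 − 1 = -0.01946422624 platinum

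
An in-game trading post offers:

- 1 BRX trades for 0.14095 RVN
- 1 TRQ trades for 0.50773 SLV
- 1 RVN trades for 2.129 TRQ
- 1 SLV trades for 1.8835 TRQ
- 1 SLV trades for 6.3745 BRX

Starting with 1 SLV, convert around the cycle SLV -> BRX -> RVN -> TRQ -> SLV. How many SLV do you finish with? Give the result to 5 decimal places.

0.97122

1 SLV × 6.3745 = 6.3745 BRX
6.3745 BRX × 0.14095 = 0.898485775 RVN
0.898485775 RVN × 2.129 = 1.912876214975 TRQ
1.912876214975 TRQ × 0.50773 = 0.97122464062925675 SLV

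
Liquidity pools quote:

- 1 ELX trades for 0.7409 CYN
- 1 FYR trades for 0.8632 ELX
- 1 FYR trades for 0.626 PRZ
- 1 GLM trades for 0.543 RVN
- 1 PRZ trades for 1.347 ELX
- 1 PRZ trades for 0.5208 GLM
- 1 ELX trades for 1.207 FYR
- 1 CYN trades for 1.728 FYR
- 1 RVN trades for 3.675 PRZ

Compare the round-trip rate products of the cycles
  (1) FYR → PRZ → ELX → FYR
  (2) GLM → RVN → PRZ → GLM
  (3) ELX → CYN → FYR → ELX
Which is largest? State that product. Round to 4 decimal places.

(1) 0.626 × 1.347 × 1.207 = 1.01777
(2) 0.543 × 3.675 × 0.5208 = 1.03927
(3) 0.7409 × 1.728 × 0.8632 = 1.10513
Highest is cycle (3) at 1.1051 (>1, arbitrage).

1.1051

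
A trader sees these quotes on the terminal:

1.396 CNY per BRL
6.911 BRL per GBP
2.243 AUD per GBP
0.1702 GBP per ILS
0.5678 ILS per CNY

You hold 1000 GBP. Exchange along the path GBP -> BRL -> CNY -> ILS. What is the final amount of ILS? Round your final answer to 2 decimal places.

5478.00

1000 GBP × 6.911 = 6911 BRL
6911 BRL × 1.396 = 9647.756 CNY
9647.756 CNY × 0.5678 = 5477.9958568 ILS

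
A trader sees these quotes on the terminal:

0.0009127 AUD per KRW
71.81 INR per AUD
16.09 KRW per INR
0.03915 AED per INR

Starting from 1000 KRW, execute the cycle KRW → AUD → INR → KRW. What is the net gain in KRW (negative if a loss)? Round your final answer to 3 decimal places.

54.554

1000 KRW × 0.0009127 = 0.9127 AUD
0.9127 AUD × 71.81 = 65.540987 INR
65.540987 INR × 16.09 = 1054.55448083 KRW
Net change: 1054.55448083 − 1000 = 54.55448083 KRW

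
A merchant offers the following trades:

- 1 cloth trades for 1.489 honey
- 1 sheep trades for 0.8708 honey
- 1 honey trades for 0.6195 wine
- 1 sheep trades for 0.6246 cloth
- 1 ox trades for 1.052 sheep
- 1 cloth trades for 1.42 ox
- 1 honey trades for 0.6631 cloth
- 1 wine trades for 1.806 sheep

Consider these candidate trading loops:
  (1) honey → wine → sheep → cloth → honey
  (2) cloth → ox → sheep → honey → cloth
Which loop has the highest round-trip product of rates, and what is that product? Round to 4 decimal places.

1.0405

(1) 0.6195 × 1.806 × 0.6246 × 1.489 = 1.04053
(2) 1.42 × 1.052 × 0.8708 × 0.6631 = 0.86258
Highest is cycle (1) at 1.0405 (>1, arbitrage).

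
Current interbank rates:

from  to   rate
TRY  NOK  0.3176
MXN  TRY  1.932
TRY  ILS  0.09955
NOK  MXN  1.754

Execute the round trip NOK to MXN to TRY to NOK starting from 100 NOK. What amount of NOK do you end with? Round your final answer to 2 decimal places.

107.63

100 NOK × 1.754 = 175.4 MXN
175.4 MXN × 1.932 = 338.8728 TRY
338.8728 TRY × 0.3176 = 107.62600128 NOK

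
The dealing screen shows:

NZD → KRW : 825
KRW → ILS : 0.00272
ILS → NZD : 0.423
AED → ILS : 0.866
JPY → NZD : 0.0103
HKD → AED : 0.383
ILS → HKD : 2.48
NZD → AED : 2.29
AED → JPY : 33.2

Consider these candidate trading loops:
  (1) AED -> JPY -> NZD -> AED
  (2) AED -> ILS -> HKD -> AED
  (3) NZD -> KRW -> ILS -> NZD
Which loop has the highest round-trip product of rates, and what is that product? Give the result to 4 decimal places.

0.9492

(1) 33.2 × 0.0103 × 2.29 = 0.78309
(2) 0.866 × 2.48 × 0.383 = 0.82256
(3) 825 × 0.00272 × 0.423 = 0.94921
Highest is cycle (3) at 0.9492 (≤1, no arbitrage).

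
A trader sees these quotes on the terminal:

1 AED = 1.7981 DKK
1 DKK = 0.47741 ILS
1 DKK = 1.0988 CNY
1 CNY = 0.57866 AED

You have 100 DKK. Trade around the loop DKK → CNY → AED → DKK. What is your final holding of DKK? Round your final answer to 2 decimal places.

114.33

100 DKK × 1.0988 = 109.88 CNY
109.88 CNY × 0.57866 = 63.5831608 AED
63.5831608 AED × 1.7981 = 114.32888143448 DKK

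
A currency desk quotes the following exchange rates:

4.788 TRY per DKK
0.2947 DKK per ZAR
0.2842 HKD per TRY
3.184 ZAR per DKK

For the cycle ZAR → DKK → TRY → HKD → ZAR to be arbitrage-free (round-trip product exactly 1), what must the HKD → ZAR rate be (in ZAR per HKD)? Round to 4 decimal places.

Known legs of the cycle: 0.2947 × 4.788 × 0.2842 = 0.40101290712
For no arbitrage the full-cycle product must be 1, so the missing rate is 1 / 0.40101290712 ≈ 2.493685.

2.4937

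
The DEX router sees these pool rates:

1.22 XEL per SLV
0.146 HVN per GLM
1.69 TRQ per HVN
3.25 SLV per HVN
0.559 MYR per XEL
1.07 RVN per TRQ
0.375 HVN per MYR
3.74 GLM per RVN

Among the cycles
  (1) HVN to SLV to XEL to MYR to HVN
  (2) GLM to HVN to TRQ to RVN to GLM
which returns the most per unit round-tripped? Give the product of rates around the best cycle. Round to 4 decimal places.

(1) 3.25 × 1.22 × 0.559 × 0.375 = 0.83116
(2) 0.146 × 1.69 × 1.07 × 3.74 = 0.98740
Highest is cycle (2) at 0.9874 (≤1, no arbitrage).

0.9874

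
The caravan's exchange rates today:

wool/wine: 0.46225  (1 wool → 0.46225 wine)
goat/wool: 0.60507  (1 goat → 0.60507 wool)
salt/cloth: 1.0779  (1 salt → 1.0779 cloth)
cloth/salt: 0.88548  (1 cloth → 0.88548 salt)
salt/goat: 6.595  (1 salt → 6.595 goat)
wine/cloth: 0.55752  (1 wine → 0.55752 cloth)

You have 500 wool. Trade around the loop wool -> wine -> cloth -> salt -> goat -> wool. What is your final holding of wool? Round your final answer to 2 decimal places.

455.31

500 wool × 0.46225 = 231.125 wine
231.125 wine × 0.55752 = 128.85681 cloth
128.85681 cloth × 0.88548 = 114.1001281188 salt
114.1001281188 salt × 6.595 = 752.490344943486 goat
752.490344943486 goat × 0.60507 = 455.30933301495507402 wool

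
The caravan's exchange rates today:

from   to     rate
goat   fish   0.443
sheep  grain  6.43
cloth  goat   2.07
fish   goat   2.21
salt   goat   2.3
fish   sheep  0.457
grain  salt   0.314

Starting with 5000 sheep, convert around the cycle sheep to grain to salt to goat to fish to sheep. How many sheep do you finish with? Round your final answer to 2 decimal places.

5000 sheep × 6.43 = 32150 grain
32150 grain × 0.314 = 10095.1 salt
10095.1 salt × 2.3 = 23218.73 goat
23218.73 goat × 0.443 = 10285.89739 fish
10285.89739 fish × 0.457 = 4700.65510723 sheep

4700.66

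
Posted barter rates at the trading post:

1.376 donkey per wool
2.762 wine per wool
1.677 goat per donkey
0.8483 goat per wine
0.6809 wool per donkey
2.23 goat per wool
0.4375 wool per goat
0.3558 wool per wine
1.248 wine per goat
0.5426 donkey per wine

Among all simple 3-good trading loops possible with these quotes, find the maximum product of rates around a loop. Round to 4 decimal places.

wine→donkey→goat→wine: 0.5426 × 1.677 × 1.248 = 1.13561
wine→goat→wool→wine: 0.8483 × 0.4375 × 2.762 = 1.02506
wine→donkey→wool→wine: 0.5426 × 0.6809 × 2.762 = 1.02044
wool→donkey→goat→wool: 1.376 × 1.677 × 0.4375 = 1.00955
wine→wool→goat→wine: 0.3558 × 2.23 × 1.248 = 0.99021
Maximum is wine→donkey→goat→wine at 1.1356; arbitrage exists.

1.1356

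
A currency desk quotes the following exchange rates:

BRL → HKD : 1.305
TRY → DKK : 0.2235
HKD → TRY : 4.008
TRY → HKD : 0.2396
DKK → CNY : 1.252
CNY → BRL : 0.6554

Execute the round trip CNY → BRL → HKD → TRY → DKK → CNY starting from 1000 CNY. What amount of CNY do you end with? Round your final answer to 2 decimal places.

959.24

1000 CNY × 0.6554 = 655.4 BRL
655.4 BRL × 1.305 = 855.297 HKD
855.297 HKD × 4.008 = 3428.030376 TRY
3428.030376 TRY × 0.2235 = 766.164789036 DKK
766.164789036 DKK × 1.252 = 959.238315873072 CNY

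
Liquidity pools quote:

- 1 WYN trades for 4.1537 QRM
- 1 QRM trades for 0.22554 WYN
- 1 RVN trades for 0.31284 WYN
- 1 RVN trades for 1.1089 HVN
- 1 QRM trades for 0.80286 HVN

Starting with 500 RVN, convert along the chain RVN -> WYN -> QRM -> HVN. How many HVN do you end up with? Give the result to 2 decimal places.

521.64

500 RVN × 0.31284 = 156.42 WYN
156.42 WYN × 4.1537 = 649.721754 QRM
649.721754 QRM × 0.80286 = 521.63560741644 HVN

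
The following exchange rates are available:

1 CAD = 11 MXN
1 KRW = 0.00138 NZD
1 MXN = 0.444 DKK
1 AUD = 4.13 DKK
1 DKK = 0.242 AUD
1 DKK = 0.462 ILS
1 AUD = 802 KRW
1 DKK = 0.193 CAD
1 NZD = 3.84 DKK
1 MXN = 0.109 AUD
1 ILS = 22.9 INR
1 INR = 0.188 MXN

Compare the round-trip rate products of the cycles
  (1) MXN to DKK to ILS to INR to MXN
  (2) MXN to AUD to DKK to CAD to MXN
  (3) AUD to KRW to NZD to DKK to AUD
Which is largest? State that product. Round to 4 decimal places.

1.0285

(1) 0.444 × 0.462 × 22.9 × 0.188 = 0.88312
(2) 0.109 × 4.13 × 0.193 × 11 = 0.95571
(3) 802 × 0.00138 × 3.84 × 0.242 = 1.02849
Highest is cycle (3) at 1.0285 (>1, arbitrage).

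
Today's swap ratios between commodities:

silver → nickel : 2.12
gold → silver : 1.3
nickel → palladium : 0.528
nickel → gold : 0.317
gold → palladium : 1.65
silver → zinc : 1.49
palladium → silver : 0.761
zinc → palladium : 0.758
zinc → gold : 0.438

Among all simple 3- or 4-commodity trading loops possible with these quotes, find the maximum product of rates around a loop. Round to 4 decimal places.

nickel→gold→silver→nickel: 0.317 × 1.3 × 2.12 = 0.87365
zinc→palladium→silver→zinc: 0.758 × 0.761 × 1.49 = 0.85949
nickel→palladium→silver→nickel: 0.528 × 0.761 × 2.12 = 0.85183
zinc→gold→silver→zinc: 0.438 × 1.3 × 1.49 = 0.84841
nickel→gold→palladium→silver→nickel: 0.317 × 1.65 × 0.761 × 2.12 = 0.84385
zinc→gold→palladium→silver→zinc: 0.438 × 1.65 × 0.761 × 1.49 = 0.81946
Maximum is nickel→gold→silver→nickel at 0.8737; no arbitrage — every cycle loses value.

0.8737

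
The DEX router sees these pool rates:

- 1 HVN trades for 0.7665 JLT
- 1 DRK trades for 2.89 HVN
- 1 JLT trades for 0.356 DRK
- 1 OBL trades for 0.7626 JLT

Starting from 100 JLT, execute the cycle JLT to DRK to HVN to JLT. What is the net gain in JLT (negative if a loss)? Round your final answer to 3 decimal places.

-21.139

100 JLT × 0.356 = 35.6 DRK
35.6 DRK × 2.89 = 102.884 HVN
102.884 HVN × 0.7665 = 78.860586 JLT
Net change: 78.860586 − 100 = -21.139414 JLT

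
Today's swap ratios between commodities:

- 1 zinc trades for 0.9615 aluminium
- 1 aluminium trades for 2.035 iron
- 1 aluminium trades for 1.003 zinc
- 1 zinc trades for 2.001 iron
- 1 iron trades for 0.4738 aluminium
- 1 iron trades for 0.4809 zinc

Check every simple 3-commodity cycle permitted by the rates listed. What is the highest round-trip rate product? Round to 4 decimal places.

0.9509

aluminium→zinc→iron→aluminium: 1.003 × 2.001 × 0.4738 = 0.95092
aluminium→iron→zinc→aluminium: 2.035 × 0.4809 × 0.9615 = 0.94095
Maximum is aluminium→zinc→iron→aluminium at 0.9509; no arbitrage — every cycle loses value.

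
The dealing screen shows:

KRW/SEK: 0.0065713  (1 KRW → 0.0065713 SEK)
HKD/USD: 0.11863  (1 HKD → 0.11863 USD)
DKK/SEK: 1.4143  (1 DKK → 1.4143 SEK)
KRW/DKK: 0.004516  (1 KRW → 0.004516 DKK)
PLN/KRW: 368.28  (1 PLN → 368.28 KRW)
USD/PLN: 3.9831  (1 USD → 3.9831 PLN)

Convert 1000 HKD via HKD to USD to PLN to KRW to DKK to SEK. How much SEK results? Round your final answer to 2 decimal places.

1111.45

1000 HKD × 0.11863 = 118.63 USD
118.63 USD × 3.9831 = 472.515153 PLN
472.515153 PLN × 368.28 = 174017.88054684 KRW
174017.88054684 KRW × 0.004516 = 785.86474854952944 DKK
785.86474854952944 DKK × 1.4143 = 1111.448513873599486992 SEK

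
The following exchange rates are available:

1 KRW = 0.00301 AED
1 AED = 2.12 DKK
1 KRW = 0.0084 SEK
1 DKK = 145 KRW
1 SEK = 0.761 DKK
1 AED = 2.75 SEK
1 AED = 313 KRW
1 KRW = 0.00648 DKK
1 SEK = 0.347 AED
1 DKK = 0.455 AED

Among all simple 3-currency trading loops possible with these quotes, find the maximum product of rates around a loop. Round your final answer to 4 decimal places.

0.9522

SEK→DKK→AED→SEK: 0.761 × 0.455 × 2.75 = 0.95220
SEK→DKK→KRW→SEK: 0.761 × 145 × 0.0084 = 0.92690
AED→DKK→KRW→AED: 2.12 × 145 × 0.00301 = 0.92527
AED→KRW→DKK→AED: 313 × 0.00648 × 0.455 = 0.92285
SEK→AED→KRW→SEK: 0.347 × 313 × 0.0084 = 0.91233
Maximum is SEK→DKK→AED→SEK at 0.9522; no arbitrage — every cycle loses value.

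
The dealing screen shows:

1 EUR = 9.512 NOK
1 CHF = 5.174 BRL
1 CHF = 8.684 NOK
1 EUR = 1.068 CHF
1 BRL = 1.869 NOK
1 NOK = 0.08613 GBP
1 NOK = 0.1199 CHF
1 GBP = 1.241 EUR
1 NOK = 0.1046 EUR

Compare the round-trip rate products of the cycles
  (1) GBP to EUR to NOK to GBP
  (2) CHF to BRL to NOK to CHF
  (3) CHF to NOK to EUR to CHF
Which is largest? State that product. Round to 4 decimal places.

1.1595

(1) 1.241 × 9.512 × 0.08613 = 1.01671
(2) 5.174 × 1.869 × 0.1199 = 1.15946
(3) 8.684 × 0.1046 × 1.068 = 0.97011
Highest is cycle (2) at 1.1595 (>1, arbitrage).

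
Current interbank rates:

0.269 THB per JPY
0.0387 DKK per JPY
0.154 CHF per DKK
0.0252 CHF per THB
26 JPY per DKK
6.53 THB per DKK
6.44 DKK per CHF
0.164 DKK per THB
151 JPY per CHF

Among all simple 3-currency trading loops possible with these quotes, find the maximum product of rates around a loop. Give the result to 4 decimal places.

JPY→THB→DKK→JPY: 0.269 × 0.164 × 26 = 1.14702
CHF→DKK→THB→CHF: 6.44 × 6.53 × 0.0252 = 1.05974
JPY→THB→CHF→JPY: 0.269 × 0.0252 × 151 = 1.02360
JPY→DKK→CHF→JPY: 0.0387 × 0.154 × 151 = 0.89993
Maximum is JPY→THB→DKK→JPY at 1.1470; arbitrage exists.

1.1470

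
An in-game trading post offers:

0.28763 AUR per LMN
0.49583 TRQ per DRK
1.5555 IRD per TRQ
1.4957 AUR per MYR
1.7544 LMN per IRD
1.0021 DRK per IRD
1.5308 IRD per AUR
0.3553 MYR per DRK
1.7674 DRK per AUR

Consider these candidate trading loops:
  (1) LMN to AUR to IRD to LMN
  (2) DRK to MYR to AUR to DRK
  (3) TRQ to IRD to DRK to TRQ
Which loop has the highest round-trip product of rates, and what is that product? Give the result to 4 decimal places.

(1) 0.28763 × 1.5308 × 1.7544 = 0.77247
(2) 0.3553 × 1.4957 × 1.7674 = 0.93924
(3) 1.5555 × 1.0021 × 0.49583 = 0.77288
Highest is cycle (2) at 0.9392 (≤1, no arbitrage).

0.9392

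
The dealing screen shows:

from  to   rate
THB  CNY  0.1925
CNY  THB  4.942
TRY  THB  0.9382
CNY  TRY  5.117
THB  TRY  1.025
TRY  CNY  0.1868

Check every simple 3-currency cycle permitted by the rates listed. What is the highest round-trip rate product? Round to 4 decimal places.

0.9462

TRY→CNY→THB→TRY: 0.1868 × 4.942 × 1.025 = 0.94624
TRY→THB→CNY→TRY: 0.9382 × 0.1925 × 5.117 = 0.92415
Maximum is TRY→CNY→THB→TRY at 0.9462; no arbitrage — every cycle loses value.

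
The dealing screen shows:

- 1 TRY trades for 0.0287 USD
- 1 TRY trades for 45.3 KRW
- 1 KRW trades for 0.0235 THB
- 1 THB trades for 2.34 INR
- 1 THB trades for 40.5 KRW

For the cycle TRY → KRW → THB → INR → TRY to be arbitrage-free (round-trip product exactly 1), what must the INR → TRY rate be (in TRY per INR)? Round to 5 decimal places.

0.40144

Known legs of the cycle: 45.3 × 0.0235 × 2.34 = 2.491047
For no arbitrage the full-cycle product must be 1, so the missing rate is 1 / 2.491047 ≈ 0.4014376.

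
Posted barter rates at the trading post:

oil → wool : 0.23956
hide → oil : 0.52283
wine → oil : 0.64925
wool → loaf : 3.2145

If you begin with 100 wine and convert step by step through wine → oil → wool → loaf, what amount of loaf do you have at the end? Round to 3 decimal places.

49.997

100 wine × 0.64925 = 64.925 oil
64.925 oil × 0.23956 = 15.553433 wool
15.553433 wool × 3.2145 = 49.9965103785 loaf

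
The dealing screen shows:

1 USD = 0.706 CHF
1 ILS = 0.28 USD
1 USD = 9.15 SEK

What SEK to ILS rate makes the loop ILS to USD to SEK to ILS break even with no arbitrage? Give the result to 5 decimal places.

0.39032

Known legs of the cycle: 0.28 × 9.15 = 2.562
For no arbitrage the full-cycle product must be 1, so the missing rate is 1 / 2.562 ≈ 0.3903201.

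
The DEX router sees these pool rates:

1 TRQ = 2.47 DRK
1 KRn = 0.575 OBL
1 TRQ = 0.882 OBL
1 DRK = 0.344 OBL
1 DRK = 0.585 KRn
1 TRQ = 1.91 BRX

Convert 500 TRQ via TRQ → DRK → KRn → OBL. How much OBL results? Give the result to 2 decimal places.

500 TRQ × 2.47 = 1235 DRK
1235 DRK × 0.585 = 722.475 KRn
722.475 KRn × 0.575 = 415.423125 OBL

415.42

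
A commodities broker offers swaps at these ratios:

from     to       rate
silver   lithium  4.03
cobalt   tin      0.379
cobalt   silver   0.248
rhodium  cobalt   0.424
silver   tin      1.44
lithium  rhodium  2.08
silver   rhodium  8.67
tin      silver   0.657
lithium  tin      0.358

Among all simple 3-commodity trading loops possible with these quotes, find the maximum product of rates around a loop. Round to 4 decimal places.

0.9479

tin→silver→lithium→tin: 0.657 × 4.03 × 0.358 = 0.94788
cobalt→silver→rhodium→cobalt: 0.248 × 8.67 × 0.424 = 0.91167
Maximum is tin→silver→lithium→tin at 0.9479; no arbitrage — every cycle loses value.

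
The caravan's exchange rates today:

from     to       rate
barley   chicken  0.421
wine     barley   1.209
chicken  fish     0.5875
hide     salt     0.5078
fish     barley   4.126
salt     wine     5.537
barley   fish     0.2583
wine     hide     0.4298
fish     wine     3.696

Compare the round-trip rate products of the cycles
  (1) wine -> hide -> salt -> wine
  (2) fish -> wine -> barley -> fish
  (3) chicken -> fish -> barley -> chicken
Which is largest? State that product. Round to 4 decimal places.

1.2085

(1) 0.4298 × 0.5078 × 5.537 = 1.20846
(2) 3.696 × 1.209 × 0.2583 = 1.15420
(3) 0.5875 × 4.126 × 0.421 = 1.02051
Highest is cycle (1) at 1.2085 (>1, arbitrage).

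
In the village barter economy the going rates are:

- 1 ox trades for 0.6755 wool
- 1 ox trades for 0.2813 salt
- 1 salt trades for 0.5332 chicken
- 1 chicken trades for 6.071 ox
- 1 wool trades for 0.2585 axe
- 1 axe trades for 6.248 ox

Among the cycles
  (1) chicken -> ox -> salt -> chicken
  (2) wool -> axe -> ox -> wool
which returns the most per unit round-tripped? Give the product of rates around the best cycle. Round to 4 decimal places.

1.0910

(1) 6.071 × 0.2813 × 0.5332 = 0.91058
(2) 0.2585 × 6.248 × 0.6755 = 1.09101
Highest is cycle (2) at 1.0910 (>1, arbitrage).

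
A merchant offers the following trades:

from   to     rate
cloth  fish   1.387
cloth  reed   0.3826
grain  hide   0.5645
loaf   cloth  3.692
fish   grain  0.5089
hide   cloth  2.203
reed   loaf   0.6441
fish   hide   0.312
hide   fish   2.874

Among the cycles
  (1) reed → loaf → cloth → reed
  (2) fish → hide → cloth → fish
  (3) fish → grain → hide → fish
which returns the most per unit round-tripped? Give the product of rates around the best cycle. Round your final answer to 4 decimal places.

(1) 0.6441 × 3.692 × 0.3826 = 0.90983
(2) 0.312 × 2.203 × 1.387 = 0.95334
(3) 0.5089 × 0.5645 × 2.874 = 0.82563
Highest is cycle (2) at 0.9533 (≤1, no arbitrage).

0.9533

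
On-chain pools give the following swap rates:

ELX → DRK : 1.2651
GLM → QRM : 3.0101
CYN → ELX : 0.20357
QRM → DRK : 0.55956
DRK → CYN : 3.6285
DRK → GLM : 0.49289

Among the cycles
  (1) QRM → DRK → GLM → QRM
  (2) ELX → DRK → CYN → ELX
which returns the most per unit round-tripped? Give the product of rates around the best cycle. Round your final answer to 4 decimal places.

0.9345

(1) 0.55956 × 0.49289 × 3.0101 = 0.83019
(2) 1.2651 × 3.6285 × 0.20357 = 0.93447
Highest is cycle (2) at 0.9345 (≤1, no arbitrage).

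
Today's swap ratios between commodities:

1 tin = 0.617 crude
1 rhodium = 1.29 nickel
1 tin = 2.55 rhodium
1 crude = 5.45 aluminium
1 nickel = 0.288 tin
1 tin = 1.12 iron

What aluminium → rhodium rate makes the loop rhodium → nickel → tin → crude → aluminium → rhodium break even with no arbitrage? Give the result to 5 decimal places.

Known legs of the cycle: 1.29 × 0.288 × 0.617 × 5.45 = 1.249291728
For no arbitrage the full-cycle product must be 1, so the missing rate is 1 / 1.249291728 ≈ 0.8004536.

0.80045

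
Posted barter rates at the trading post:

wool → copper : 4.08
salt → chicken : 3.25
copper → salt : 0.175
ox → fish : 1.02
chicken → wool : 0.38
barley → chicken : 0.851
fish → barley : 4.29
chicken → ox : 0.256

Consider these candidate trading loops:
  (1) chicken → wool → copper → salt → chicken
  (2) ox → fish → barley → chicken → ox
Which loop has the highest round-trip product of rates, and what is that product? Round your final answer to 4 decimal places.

0.9533

(1) 0.38 × 4.08 × 0.175 × 3.25 = 0.88179
(2) 1.02 × 4.29 × 0.851 × 0.256 = 0.95329
Highest is cycle (2) at 0.9533 (≤1, no arbitrage).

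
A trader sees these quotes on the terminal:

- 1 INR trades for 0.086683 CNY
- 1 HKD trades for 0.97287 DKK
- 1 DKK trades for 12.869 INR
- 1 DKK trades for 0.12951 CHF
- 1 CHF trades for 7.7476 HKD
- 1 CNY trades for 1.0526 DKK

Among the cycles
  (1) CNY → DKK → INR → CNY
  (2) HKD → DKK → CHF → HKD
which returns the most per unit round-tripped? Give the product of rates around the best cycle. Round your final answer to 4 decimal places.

1.1742

(1) 1.0526 × 12.869 × 0.086683 = 1.17420
(2) 0.97287 × 0.12951 × 7.7476 = 0.97617
Highest is cycle (1) at 1.1742 (>1, arbitrage).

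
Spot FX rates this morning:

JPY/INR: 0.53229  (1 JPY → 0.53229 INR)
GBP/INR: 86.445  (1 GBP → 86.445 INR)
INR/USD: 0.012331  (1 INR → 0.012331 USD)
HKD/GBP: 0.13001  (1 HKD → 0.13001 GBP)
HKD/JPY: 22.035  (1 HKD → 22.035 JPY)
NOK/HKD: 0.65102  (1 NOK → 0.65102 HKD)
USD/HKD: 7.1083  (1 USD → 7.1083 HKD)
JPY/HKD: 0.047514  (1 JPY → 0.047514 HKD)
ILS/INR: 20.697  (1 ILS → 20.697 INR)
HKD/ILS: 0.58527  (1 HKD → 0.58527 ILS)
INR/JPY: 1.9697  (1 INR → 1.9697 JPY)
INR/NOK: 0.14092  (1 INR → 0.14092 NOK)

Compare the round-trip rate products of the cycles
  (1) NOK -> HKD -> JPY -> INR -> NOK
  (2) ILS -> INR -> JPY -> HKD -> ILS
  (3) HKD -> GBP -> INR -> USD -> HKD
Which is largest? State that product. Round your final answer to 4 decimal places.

(1) 0.65102 × 22.035 × 0.53229 × 0.14092 = 1.07604
(2) 20.697 × 1.9697 × 0.047514 × 0.58527 = 1.13367
(3) 0.13001 × 86.445 × 0.012331 × 7.1083 = 0.98510
Highest is cycle (2) at 1.1337 (>1, arbitrage).

1.1337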